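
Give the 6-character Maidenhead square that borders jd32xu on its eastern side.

Longitude subsquare x = 23; +1 → 24, wraps to 0 = a, carry into square.
Longitude square 3; +1 → 4.
The latitude characters are unchanged.

JD42au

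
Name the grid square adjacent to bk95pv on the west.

BK95ov

Longitude subsquare p = 15; −1 → 14 = o.
The latitude characters are unchanged.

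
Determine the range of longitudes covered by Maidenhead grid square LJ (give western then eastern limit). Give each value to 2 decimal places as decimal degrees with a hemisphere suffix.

40.00° E, 60.00° E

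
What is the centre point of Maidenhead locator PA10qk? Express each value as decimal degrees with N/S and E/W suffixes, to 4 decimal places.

89.5625° S, 123.3750° E

Field P=15, A=0: +15·20° lon, +0·10° lat → SW at lon 120°, lat -90°.
Square 1, 0: +1·2° lon, +0·1° lat → SW at lon 122°, lat -90°.
Subsquare q=16, k=10: +16·0.0833333° lon, +10·0.0416667° lat → SW at lon 123.333°, lat -89.5833°.
Cell spans 0.0833333° lon × 0.0416667° lat. Centre is SW corner plus half of each.
latitude 89.5625° S, longitude 123.3750° E.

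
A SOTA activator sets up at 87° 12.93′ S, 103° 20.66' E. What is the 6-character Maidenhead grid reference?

OA12qs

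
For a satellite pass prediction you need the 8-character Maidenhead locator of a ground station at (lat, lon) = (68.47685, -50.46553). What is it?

GP48sl44

Shift to the Maidenhead origin (180°W, 90°S): lon 129.53447, lat 158.47685.
Field: lon ⌊129.53447/20⌋ = 6 → G; lat ⌊158.47685/10⌋ = 15 → P.
Square: lon ⌊9.53447/2⌋ = 4; lat ⌊8.47685/1⌋ = 8.
Subsquare: lon ⌊1.53447/0.0833333⌋ = 18 → s; lat ⌊0.47685/0.0416667⌋ = 11 → l.
Extended square: lon ⌊0.03447/0.00833333⌋ = 4; lat ⌊0.01852/0.00416667⌋ = 4.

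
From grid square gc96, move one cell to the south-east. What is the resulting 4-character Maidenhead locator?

HC05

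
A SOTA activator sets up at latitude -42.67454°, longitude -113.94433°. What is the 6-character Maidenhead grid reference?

DE37ah

Shift to the Maidenhead origin (180°W, 90°S): lon 66.0557, lat 47.3255.
Field: 66.0557/20 → 3 → D, 47.3255/10 → 4 → E; chars DE.
Square: 6.0557/2 → 3, 7.3255/1 → 7; chars 37.
Subsquare: 0.0557/0.0833333 → 0 → a, 0.3255/0.0416667 → 7 → h; chars ah.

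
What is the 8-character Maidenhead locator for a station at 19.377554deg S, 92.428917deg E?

NH60fo19

Add 180° to longitude and 90° to latitude: 272.42892, 70.62245.
Field: lon ⌊272.42892/20⌋ = 13 → N; lat ⌊70.62245/10⌋ = 7 → H.
Square: lon ⌊12.42892/2⌋ = 6; lat ⌊0.62245/1⌋ = 0.
Subsquare: lon ⌊0.42892/0.0833333⌋ = 5 → f; lat ⌊0.62245/0.0416667⌋ = 14 → o.
Extended square: lon ⌊0.01225/0.00833333⌋ = 1; lat ⌊0.03911/0.00416667⌋ = 9.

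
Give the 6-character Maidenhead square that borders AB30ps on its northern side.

AB30pt

Latitude subsquare s = 18; +1 → 19 = t.
The longitude characters are unchanged.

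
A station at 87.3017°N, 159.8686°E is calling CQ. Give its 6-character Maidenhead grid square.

QR97wh

Offset from 180°W / 90°S: lon 339.8686°, lat 177.3017°.
Field: 339.8686/20 → 16 → Q, 177.3017/10 → 17 → R; chars QR.
Square: 19.8686/2 → 9, 7.3017/1 → 7; chars 97.
Subsquare: 1.8686/0.0833333 → 22 → w, 0.3017/0.0416667 → 7 → h; chars wh.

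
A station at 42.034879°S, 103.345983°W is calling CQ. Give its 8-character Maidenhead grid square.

Shift to the Maidenhead origin (180°W, 90°S): lon 76.65402, lat 47.96512.
Field: 76.65402/20 → 3 → D, 47.96512/10 → 4 → E; chars DE.
Square: 16.65402/2 → 8, 7.96512/1 → 7; chars 87.
Subsquare: 0.65402/0.0833333 → 7 → h, 0.96512/0.0416667 → 23 → x; chars hx.
Extended square: 0.07068/0.00833333 → 8, 0.00679/0.00416667 → 1; chars 81.

DE87hx81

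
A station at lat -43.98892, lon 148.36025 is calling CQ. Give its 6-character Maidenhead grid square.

QE46ea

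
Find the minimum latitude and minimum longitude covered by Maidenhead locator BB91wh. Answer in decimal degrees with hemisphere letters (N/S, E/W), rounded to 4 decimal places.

Field B=1, B=1: +1·20° lon, +1·10° lat → SW at lon -160°, lat -80°.
Square 9, 1: +9·2° lon, +1·1° lat → SW at lon -142°, lat -79°.
Subsquare w=22, h=7: +22·0.0833333° lon, +7·0.0416667° lat → SW at lon -140.167°, lat -78.7083°.
latitude 78.7083° S, longitude 140.1667° W.

78.7083° S, 140.1667° W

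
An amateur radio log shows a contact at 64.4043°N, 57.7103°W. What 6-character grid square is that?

Shift to the Maidenhead origin (180°W, 90°S): lon 122.2897, lat 154.4043.
Field (20°×10°, letters A–R): lon ⌊122.2897/20⌋ = 6 → G; lat ⌊154.4043/10⌋ = 15 → P.
Square (2°×1°, digits 0–9): lon ⌊2.2897/2⌋ = 1; lat ⌊4.4043/1⌋ = 4.
Subsquare (5′×2.5′, letters a–x): lon ⌊0.2897/0.0833333⌋ = 3 → d; lat ⌊0.4043/0.0416667⌋ = 9 → j.

GP14dj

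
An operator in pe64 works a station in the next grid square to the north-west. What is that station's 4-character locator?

PE55

Longitude square 6; −1 → 5.
Latitude square 4; +1 → 5.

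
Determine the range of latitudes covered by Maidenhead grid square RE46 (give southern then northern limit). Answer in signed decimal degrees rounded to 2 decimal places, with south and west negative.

-44.00, -43.00

Field R=17, E=4: +17·20° lon, +4·10° lat → SW at lon 160°, lat -50°.
Square 4, 6: +4·2° lon, +6·1° lat → SW at lon 168°, lat -44°.
Cell spans 2° lon × 1° lat.
south -44.00, north -43.00.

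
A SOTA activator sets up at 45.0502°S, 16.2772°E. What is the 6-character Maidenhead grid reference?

JE84dw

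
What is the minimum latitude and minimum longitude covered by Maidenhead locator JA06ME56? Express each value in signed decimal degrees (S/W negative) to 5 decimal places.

Field J=9, A=0: +9·20° lon, +0·10° lat → SW at lon 0°, lat -90°.
Square 0, 6: +0·2° lon, +6·1° lat → SW at lon 0°, lat -84°.
Subsquare m=12, e=4: +12·0.0833333° lon, +4·0.0416667° lat → SW at lon 1°, lat -83.8333°.
Extended square 5, 6: +5·0.00833333° lon, +6·0.00416667° lat → SW at lon 1.04167°, lat -83.8083°.
latitude -83.80833, longitude 1.04167.

-83.80833, 1.04167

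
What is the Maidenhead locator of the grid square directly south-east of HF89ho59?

HF89ho68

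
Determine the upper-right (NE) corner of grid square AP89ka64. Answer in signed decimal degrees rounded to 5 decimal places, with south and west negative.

Field A=0, P=15: +0·20° lon, +15·10° lat → SW at lon -180°, lat 60°.
Square 8, 9: +8·2° lon, +9·1° lat → SW at lon -164°, lat 69°.
Subsquare k=10, a=0: +10·0.0833333° lon, +0·0.0416667° lat → SW at lon -163.167°, lat 69°.
Extended square 6, 4: +6·0.00833333° lon, +4·0.00416667° lat → SW at lon -163.117°, lat 69.0167°.
Cell spans 0.00833333° lon × 0.00416667° lat. NE corner is SW corner plus one full cell.
latitude 69.02083, longitude -163.10833.

69.02083, -163.10833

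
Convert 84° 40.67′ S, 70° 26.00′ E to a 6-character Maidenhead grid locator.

MA55fh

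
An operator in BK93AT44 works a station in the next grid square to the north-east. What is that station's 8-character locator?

Longitude extended square 4; +1 → 5.
Latitude extended square 4; +1 → 5.

BK93at55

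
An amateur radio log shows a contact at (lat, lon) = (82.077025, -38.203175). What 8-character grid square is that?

Add 180° to longitude and 90° to latitude: 141.79683, 172.07702.
Field (20°×10°, letters A–R): lon ⌊141.79683/20⌋ = 7 → H; lat ⌊172.07702/10⌋ = 17 → R.
Square (2°×1°, digits 0–9): lon ⌊1.79683/2⌋ = 0; lat ⌊2.07702/1⌋ = 2.
Subsquare (5′×2.5′, letters a–x): lon ⌊1.79683/0.0833333⌋ = 21 → v; lat ⌊0.07702/0.0416667⌋ = 1 → b.
Extended square (30″×15″, digits 0–9): lon ⌊0.04683/0.00833333⌋ = 5; lat ⌊0.03536/0.00416667⌋ = 8.

HR02vb58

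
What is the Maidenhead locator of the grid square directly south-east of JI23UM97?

JI23vm06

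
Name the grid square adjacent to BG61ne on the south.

BG61nd

Latitude subsquare e = 4; −1 → 3 = d.
The longitude characters are unchanged.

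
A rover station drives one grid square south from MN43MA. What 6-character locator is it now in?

MN42mx

Latitude subsquare a = 0; −1 → -1, wraps to 23 = x, carry into square.
Latitude square 3; −1 → 2.
The longitude characters are unchanged.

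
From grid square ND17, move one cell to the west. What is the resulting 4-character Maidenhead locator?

ND07

Longitude square 1; −1 → 0.
The latitude characters are unchanged.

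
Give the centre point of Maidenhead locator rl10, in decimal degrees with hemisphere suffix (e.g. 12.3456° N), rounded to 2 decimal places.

20.50° N, 163.00° E

Field R=17, L=11: +17·20° lon, +11·10° lat → SW at lon 160°, lat 20°.
Square 1, 0: +1·2° lon, +0·1° lat → SW at lon 162°, lat 20°.
Cell spans 2° lon × 1° lat. Centre is SW corner plus half of each.
latitude 20.50° N, longitude 163.00° E.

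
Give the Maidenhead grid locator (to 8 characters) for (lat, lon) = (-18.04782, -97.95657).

EH11aw58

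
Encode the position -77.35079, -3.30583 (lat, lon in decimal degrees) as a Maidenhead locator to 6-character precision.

IB82ip

Shift to the Maidenhead origin (180°W, 90°S): lon 176.6942, lat 12.6492.
Field (20°×10°, letters A–R): lon ⌊176.6942/20⌋ = 8 → I; lat ⌊12.6492/10⌋ = 1 → B.
Square (2°×1°, digits 0–9): lon ⌊16.6942/2⌋ = 8; lat ⌊2.6492/1⌋ = 2.
Subsquare (5′×2.5′, letters a–x): lon ⌊0.6942/0.0833333⌋ = 8 → i; lat ⌊0.6492/0.0416667⌋ = 15 → p.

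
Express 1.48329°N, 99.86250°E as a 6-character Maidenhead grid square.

NJ91wl

Add 180° to longitude and 90° to latitude: 279.8625, 91.4833.
Field: 279.8625/20 → 13 → N, 91.4833/10 → 9 → J; chars NJ.
Square: 19.8625/2 → 9, 1.4833/1 → 1; chars 91.
Subsquare: 1.8625/0.0833333 → 22 → w, 0.4833/0.0416667 → 11 → l; chars wl.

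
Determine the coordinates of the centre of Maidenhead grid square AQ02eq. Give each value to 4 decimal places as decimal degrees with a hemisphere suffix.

72.6875° N, 179.6250° W

Field A=0, Q=16: +0·20° lon, +16·10° lat → SW at lon -180°, lat 70°.
Square 0, 2: +0·2° lon, +2·1° lat → SW at lon -180°, lat 72°.
Subsquare e=4, q=16: +4·0.0833333° lon, +16·0.0416667° lat → SW at lon -179.667°, lat 72.6667°.
Cell spans 0.0833333° lon × 0.0416667° lat. Centre is SW corner plus half of each.
latitude 72.6875° N, longitude 179.6250° W.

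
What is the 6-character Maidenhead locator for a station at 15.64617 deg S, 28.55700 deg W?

Offset from 180°W / 90°S: lon 151.4430°, lat 74.3538°.
Field: lon ⌊151.4430/20⌋ = 7 → H; lat ⌊74.3538/10⌋ = 7 → H.
Square: lon ⌊11.4430/2⌋ = 5; lat ⌊4.3538/1⌋ = 4.
Subsquare: lon ⌊1.4430/0.0833333⌋ = 17 → r; lat ⌊0.3538/0.0416667⌋ = 8 → i.

HH54ri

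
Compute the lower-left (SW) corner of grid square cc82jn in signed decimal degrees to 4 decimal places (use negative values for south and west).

Field C=2, C=2: +2·20° lon, +2·10° lat → SW at lon -140°, lat -70°.
Square 8, 2: +8·2° lon, +2·1° lat → SW at lon -124°, lat -68°.
Subsquare j=9, n=13: +9·0.0833333° lon, +13·0.0416667° lat → SW at lon -123.25°, lat -67.4583°.
latitude -67.4583, longitude -123.2500.

-67.4583, -123.2500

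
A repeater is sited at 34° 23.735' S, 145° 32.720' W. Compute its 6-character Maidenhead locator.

BF75fo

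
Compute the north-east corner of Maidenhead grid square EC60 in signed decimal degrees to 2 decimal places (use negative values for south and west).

-69.00, -86.00

Field E=4, C=2: +4·20° lon, +2·10° lat → SW at lon -100°, lat -70°.
Square 6, 0: +6·2° lon, +0·1° lat → SW at lon -88°, lat -70°.
Cell spans 2° lon × 1° lat. NE corner is SW corner plus one full cell.
latitude -69.00, longitude -86.00.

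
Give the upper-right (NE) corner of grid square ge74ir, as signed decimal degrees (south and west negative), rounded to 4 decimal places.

-45.2500, -45.2500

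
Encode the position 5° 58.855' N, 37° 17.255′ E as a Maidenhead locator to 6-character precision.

KJ85px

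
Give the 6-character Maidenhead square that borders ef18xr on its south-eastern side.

EF28aq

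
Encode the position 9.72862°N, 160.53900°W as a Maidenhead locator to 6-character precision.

Offset from 180°W / 90°S: lon 19.4610°, lat 99.7286°.
Field: lon ⌊19.4610/20⌋ = 0 → A; lat ⌊99.7286/10⌋ = 9 → J.
Square: lon ⌊19.4610/2⌋ = 9; lat ⌊9.7286/1⌋ = 9.
Subsquare: lon ⌊1.4610/0.0833333⌋ = 17 → r; lat ⌊0.7286/0.0416667⌋ = 17 → r.

AJ99rr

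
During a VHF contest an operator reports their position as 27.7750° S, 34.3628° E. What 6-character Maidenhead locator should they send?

Add 180° to longitude and 90° to latitude: 214.3628, 62.2250.
Field: lon ⌊214.3628/20⌋ = 10 → K; lat ⌊62.2250/10⌋ = 6 → G.
Square: lon ⌊14.3628/2⌋ = 7; lat ⌊2.2250/1⌋ = 2.
Subsquare: lon ⌊0.3628/0.0833333⌋ = 4 → e; lat ⌊0.2250/0.0416667⌋ = 5 → f.

KG72ef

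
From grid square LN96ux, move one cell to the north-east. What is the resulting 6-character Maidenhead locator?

Longitude subsquare u = 20; +1 → 21 = v.
Latitude subsquare x = 23; +1 → 24, wraps to 0 = a, carry into square.
Latitude square 6; +1 → 7.

LN97va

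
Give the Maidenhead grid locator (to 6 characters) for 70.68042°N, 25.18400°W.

Add 180° to longitude and 90° to latitude: 154.8160, 160.6804.
Field: lon ⌊154.8160/20⌋ = 7 → H; lat ⌊160.6804/10⌋ = 16 → Q.
Square: lon ⌊14.8160/2⌋ = 7; lat ⌊0.6804/1⌋ = 0.
Subsquare: lon ⌊0.8160/0.0833333⌋ = 9 → j; lat ⌊0.6804/0.0416667⌋ = 16 → q.

HQ70jq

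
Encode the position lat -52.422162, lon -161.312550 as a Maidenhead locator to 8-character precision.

AD97in28

Add 180° to longitude and 90° to latitude: 18.68745, 37.57784.
Field: 18.68745/20 → 0 → A, 37.57784/10 → 3 → D; chars AD.
Square: 18.68745/2 → 9, 7.57784/1 → 7; chars 97.
Subsquare: 0.68745/0.0833333 → 8 → i, 0.57784/0.0416667 → 13 → n; chars in.
Extended square: 0.02078/0.00833333 → 2, 0.03617/0.00416667 → 8; chars 28.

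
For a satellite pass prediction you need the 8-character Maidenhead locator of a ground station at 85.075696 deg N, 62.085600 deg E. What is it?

MR15bb08

Shift to the Maidenhead origin (180°W, 90°S): lon 242.08560, lat 175.07570.
Field: 242.08560/20 → 12 → M, 175.07570/10 → 17 → R; chars MR.
Square: 2.08560/2 → 1, 5.07570/1 → 5; chars 15.
Subsquare: 0.08560/0.0833333 → 1 → b, 0.07570/0.0416667 → 1 → b; chars bb.
Extended square: 0.00227/0.00833333 → 0, 0.03403/0.00416667 → 8; chars 08.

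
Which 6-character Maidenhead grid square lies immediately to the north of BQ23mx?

BQ24ma

Latitude subsquare x = 23; +1 → 24, wraps to 0 = a, carry into square.
Latitude square 3; +1 → 4.
The longitude characters are unchanged.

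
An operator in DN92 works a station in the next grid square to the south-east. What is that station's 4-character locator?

Longitude square 9; +1 → 10, wraps to 0, carry into field.
Longitude field D = 3; +1 → 4 = E.
Latitude square 2; −1 → 1.

EN01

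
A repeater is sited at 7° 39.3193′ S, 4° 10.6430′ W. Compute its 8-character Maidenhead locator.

II72vi82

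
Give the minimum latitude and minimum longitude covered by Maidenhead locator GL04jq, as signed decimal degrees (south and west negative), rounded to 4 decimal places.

24.6667, -59.2500

Field G=6, L=11: +6·20° lon, +11·10° lat → SW at lon -60°, lat 20°.
Square 0, 4: +0·2° lon, +4·1° lat → SW at lon -60°, lat 24°.
Subsquare j=9, q=16: +9·0.0833333° lon, +16·0.0416667° lat → SW at lon -59.25°, lat 24.6667°.
latitude 24.6667, longitude -59.2500.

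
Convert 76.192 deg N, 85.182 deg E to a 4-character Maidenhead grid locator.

NQ26

Offset from 180°W / 90°S: lon 265.18°, lat 166.19°.
Field (20°×10°, letters A–R): lon ⌊265.18/20⌋ = 13 → N; lat ⌊166.19/10⌋ = 16 → Q.
Square (2°×1°, digits 0–9): lon ⌊5.18/2⌋ = 2; lat ⌊6.19/1⌋ = 6.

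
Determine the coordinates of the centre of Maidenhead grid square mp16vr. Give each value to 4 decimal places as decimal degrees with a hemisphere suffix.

Field M=12, P=15: +12·20° lon, +15·10° lat → SW at lon 60°, lat 60°.
Square 1, 6: +1·2° lon, +6·1° lat → SW at lon 62°, lat 66°.
Subsquare v=21, r=17: +21·0.0833333° lon, +17·0.0416667° lat → SW at lon 63.75°, lat 66.7083°.
Cell spans 0.0833333° lon × 0.0416667° lat. Centre is SW corner plus half of each.
latitude 66.7292° N, longitude 63.7917° E.

66.7292° N, 63.7917° E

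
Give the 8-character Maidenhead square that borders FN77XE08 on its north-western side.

FN77we99

Longitude extended square 0; −1 → -1, wraps to 9, carry into subsquare.
Longitude subsquare x = 23; −1 → 22 = w.
Latitude extended square 8; +1 → 9.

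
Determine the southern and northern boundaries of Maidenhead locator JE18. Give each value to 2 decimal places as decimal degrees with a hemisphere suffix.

Field J=9, E=4: +9·20° lon, +4·10° lat → SW at lon 0°, lat -50°.
Square 1, 8: +1·2° lon, +8·1° lat → SW at lon 2°, lat -42°.
Cell spans 2° lon × 1° lat.
south 42.00° S, north 41.00° S.

42.00° S, 41.00° S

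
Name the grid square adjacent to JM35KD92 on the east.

Longitude extended square 9; +1 → 10, wraps to 0, carry into subsquare.
Longitude subsquare k = 10; +1 → 11 = l.
The latitude characters are unchanged.

JM35ld02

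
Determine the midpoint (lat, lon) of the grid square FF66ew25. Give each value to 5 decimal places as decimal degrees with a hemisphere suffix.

33.06042° S, 67.64583° W

Field F=5, F=5: +5·20° lon, +5·10° lat → SW at lon -80°, lat -40°.
Square 6, 6: +6·2° lon, +6·1° lat → SW at lon -68°, lat -34°.
Subsquare e=4, w=22: +4·0.0833333° lon, +22·0.0416667° lat → SW at lon -67.6667°, lat -33.0833°.
Extended square 2, 5: +2·0.00833333° lon, +5·0.00416667° lat → SW at lon -67.65°, lat -33.0625°.
Cell spans 0.00833333° lon × 0.00416667° lat. Centre is SW corner plus half of each.
latitude 33.06042° S, longitude 67.64583° W.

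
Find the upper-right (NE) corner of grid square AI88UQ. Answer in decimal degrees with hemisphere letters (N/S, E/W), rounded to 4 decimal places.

1.2917° S, 162.2500° W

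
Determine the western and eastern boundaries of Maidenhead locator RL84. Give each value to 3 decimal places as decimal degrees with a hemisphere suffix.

Field R=17, L=11: +17·20° lon, +11·10° lat → SW at lon 160°, lat 20°.
Square 8, 4: +8·2° lon, +4·1° lat → SW at lon 176°, lat 24°.
Cell spans 2° lon × 1° lat.
west 176.000° E, east 178.000° E.

176.000° E, 178.000° E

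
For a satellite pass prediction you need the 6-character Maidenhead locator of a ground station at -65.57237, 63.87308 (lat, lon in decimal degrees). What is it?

Offset from 180°W / 90°S: lon 243.8731°, lat 24.4276°.
Field: lon ⌊243.8731/20⌋ = 12 → M; lat ⌊24.4276/10⌋ = 2 → C.
Square: lon ⌊3.8731/2⌋ = 1; lat ⌊4.4276/1⌋ = 4.
Subsquare: lon ⌊1.8731/0.0833333⌋ = 22 → w; lat ⌊0.4276/0.0416667⌋ = 10 → k.

MC14wk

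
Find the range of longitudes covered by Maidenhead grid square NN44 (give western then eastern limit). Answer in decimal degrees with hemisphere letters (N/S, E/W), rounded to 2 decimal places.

88.00° E, 90.00° E

Field N=13, N=13: +13·20° lon, +13·10° lat → SW at lon 80°, lat 40°.
Square 4, 4: +4·2° lon, +4·1° lat → SW at lon 88°, lat 44°.
Cell spans 2° lon × 1° lat.
west 88.00° E, east 90.00° E.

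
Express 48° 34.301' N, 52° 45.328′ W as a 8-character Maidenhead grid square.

Offset from 180°W / 90°S: lon 127.24453°, lat 138.57168°.
Field: lon ⌊127.24453/20⌋ = 6 → G; lat ⌊138.57168/10⌋ = 13 → N.
Square: lon ⌊7.24453/2⌋ = 3; lat ⌊8.57168/1⌋ = 8.
Subsquare: lon ⌊1.24453/0.0833333⌋ = 14 → o; lat ⌊0.57168/0.0416667⌋ = 13 → n.
Extended square: lon ⌊0.07787/0.00833333⌋ = 9; lat ⌊0.03002/0.00416667⌋ = 7.

GN38on97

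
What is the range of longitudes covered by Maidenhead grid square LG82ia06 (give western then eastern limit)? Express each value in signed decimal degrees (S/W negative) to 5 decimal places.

Field L=11, G=6: +11·20° lon, +6·10° lat → SW at lon 40°, lat -30°.
Square 8, 2: +8·2° lon, +2·1° lat → SW at lon 56°, lat -28°.
Subsquare i=8, a=0: +8·0.0833333° lon, +0·0.0416667° lat → SW at lon 56.6667°, lat -28°.
Extended square 0, 6: +0·0.00833333° lon, +6·0.00416667° lat → SW at lon 56.6667°, lat -27.975°.
Cell spans 0.00833333° lon × 0.00416667° lat.
west 56.66667, east 56.67500.

56.66667, 56.67500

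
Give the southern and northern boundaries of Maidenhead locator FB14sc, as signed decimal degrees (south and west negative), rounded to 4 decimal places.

-75.9167, -75.8750

Field F=5, B=1: +5·20° lon, +1·10° lat → SW at lon -80°, lat -80°.
Square 1, 4: +1·2° lon, +4·1° lat → SW at lon -78°, lat -76°.
Subsquare s=18, c=2: +18·0.0833333° lon, +2·0.0416667° lat → SW at lon -76.5°, lat -75.9167°.
Cell spans 0.0833333° lon × 0.0416667° lat.
south -75.9167, north -75.8750.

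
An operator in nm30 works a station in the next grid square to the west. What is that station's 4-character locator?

NM20

Longitude square 3; −1 → 2.
The latitude characters are unchanged.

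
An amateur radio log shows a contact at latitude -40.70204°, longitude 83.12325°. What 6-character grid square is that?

Add 180° to longitude and 90° to latitude: 263.1232, 49.2980.
Field: 263.1232/20 → 13 → N, 49.2980/10 → 4 → E; chars NE.
Square: 3.1232/2 → 1, 9.2980/1 → 9; chars 19.
Subsquare: 1.1232/0.0833333 → 13 → n, 0.2980/0.0416667 → 7 → h; chars nh.

NE19nh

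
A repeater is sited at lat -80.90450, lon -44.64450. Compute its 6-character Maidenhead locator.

Shift to the Maidenhead origin (180°W, 90°S): lon 135.3555, lat 9.0955.
Field: lon ⌊135.3555/20⌋ = 6 → G; lat ⌊9.0955/10⌋ = 0 → A.
Square: lon ⌊15.3555/2⌋ = 7; lat ⌊9.0955/1⌋ = 9.
Subsquare: lon ⌊1.3555/0.0833333⌋ = 16 → q; lat ⌊0.0955/0.0416667⌋ = 2 → c.

GA79qc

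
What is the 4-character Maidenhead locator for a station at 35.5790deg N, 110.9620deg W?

Add 180° to longitude and 90° to latitude: 69.04, 125.58.
Field: lon ⌊69.04/20⌋ = 3 → D; lat ⌊125.58/10⌋ = 12 → M.
Square: lon ⌊9.04/2⌋ = 4; lat ⌊5.58/1⌋ = 5.

DM45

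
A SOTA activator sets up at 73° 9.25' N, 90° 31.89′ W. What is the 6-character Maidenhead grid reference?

EQ43rd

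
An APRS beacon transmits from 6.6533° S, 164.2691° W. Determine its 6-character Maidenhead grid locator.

Add 180° to longitude and 90° to latitude: 15.7309, 83.3467.
Field (20°×10°, letters A–R): lon ⌊15.7309/20⌋ = 0 → A; lat ⌊83.3467/10⌋ = 8 → I.
Square (2°×1°, digits 0–9): lon ⌊15.7309/2⌋ = 7; lat ⌊3.3467/1⌋ = 3.
Subsquare (5′×2.5′, letters a–x): lon ⌊1.7309/0.0833333⌋ = 20 → u; lat ⌊0.3467/0.0416667⌋ = 8 → i.

AI73ui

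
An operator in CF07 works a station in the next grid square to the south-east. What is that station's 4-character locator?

Longitude square 0; +1 → 1.
Latitude square 7; −1 → 6.

CF16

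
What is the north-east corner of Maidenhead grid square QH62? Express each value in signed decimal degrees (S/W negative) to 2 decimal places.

-17.00, 154.00

Field Q=16, H=7: +16·20° lon, +7·10° lat → SW at lon 140°, lat -20°.
Square 6, 2: +6·2° lon, +2·1° lat → SW at lon 152°, lat -18°.
Cell spans 2° lon × 1° lat. NE corner is SW corner plus one full cell.
latitude -17.00, longitude 154.00.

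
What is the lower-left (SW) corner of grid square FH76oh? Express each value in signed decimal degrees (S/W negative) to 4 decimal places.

Field F=5, H=7: +5·20° lon, +7·10° lat → SW at lon -80°, lat -20°.
Square 7, 6: +7·2° lon, +6·1° lat → SW at lon -66°, lat -14°.
Subsquare o=14, h=7: +14·0.0833333° lon, +7·0.0416667° lat → SW at lon -64.8333°, lat -13.7083°.
latitude -13.7083, longitude -64.8333.

-13.7083, -64.8333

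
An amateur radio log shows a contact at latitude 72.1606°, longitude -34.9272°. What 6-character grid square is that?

HQ22md

Add 180° to longitude and 90° to latitude: 145.0728, 162.1606.
Field: lon ⌊145.0728/20⌋ = 7 → H; lat ⌊162.1606/10⌋ = 16 → Q.
Square: lon ⌊5.0728/2⌋ = 2; lat ⌊2.1606/1⌋ = 2.
Subsquare: lon ⌊1.0728/0.0833333⌋ = 12 → m; lat ⌊0.1606/0.0416667⌋ = 3 → d.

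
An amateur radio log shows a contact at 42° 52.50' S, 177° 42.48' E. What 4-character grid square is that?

RE87

Add 180° to longitude and 90° to latitude: 357.71, 47.12.
Field: 357.71/20 → 17 → R, 47.12/10 → 4 → E; chars RE.
Square: 17.71/2 → 8, 7.12/1 → 7; chars 87.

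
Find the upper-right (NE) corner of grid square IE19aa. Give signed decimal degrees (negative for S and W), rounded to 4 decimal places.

-40.9583, -17.9167

Field I=8, E=4: +8·20° lon, +4·10° lat → SW at lon -20°, lat -50°.
Square 1, 9: +1·2° lon, +9·1° lat → SW at lon -18°, lat -41°.
Subsquare a=0, a=0: +0·0.0833333° lon, +0·0.0416667° lat → SW at lon -18°, lat -41°.
Cell spans 0.0833333° lon × 0.0416667° lat. NE corner is SW corner plus one full cell.
latitude -40.9583, longitude -17.9167.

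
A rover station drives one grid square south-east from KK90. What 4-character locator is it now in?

Longitude square 9; +1 → 10, wraps to 0, carry into field.
Longitude field K = 10; +1 → 11 = L.
Latitude square 0; −1 → -1, wraps to 9, carry into field.
Latitude field K = 10; −1 → 9 = J.

LJ09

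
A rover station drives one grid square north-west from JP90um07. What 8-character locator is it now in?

Longitude extended square 0; −1 → -1, wraps to 9, carry into subsquare.
Longitude subsquare u = 20; −1 → 19 = t.
Latitude extended square 7; +1 → 8.

JP90tm98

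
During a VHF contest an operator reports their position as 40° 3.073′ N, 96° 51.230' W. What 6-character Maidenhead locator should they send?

EN10nb

Offset from 180°W / 90°S: lon 83.1462°, lat 130.0512°.
Field (20°×10°, letters A–R): lon ⌊83.1462/20⌋ = 4 → E; lat ⌊130.0512/10⌋ = 13 → N.
Square (2°×1°, digits 0–9): lon ⌊3.1462/2⌋ = 1; lat ⌊0.0512/1⌋ = 0.
Subsquare (5′×2.5′, letters a–x): lon ⌊1.1462/0.0833333⌋ = 13 → n; lat ⌊0.0512/0.0416667⌋ = 1 → b.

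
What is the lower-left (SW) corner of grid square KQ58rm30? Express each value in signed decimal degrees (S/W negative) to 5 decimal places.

Field K=10, Q=16: +10·20° lon, +16·10° lat → SW at lon 20°, lat 70°.
Square 5, 8: +5·2° lon, +8·1° lat → SW at lon 30°, lat 78°.
Subsquare r=17, m=12: +17·0.0833333° lon, +12·0.0416667° lat → SW at lon 31.4167°, lat 78.5°.
Extended square 3, 0: +3·0.00833333° lon, +0·0.00416667° lat → SW at lon 31.4417°, lat 78.5°.
latitude 78.50000, longitude 31.44167.

78.50000, 31.44167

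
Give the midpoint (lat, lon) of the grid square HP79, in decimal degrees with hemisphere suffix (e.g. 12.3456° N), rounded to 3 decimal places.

Field H=7, P=15: +7·20° lon, +15·10° lat → SW at lon -40°, lat 60°.
Square 7, 9: +7·2° lon, +9·1° lat → SW at lon -26°, lat 69°.
Cell spans 2° lon × 1° lat. Centre is SW corner plus half of each.
latitude 69.500° N, longitude 25.000° W.

69.500° N, 25.000° W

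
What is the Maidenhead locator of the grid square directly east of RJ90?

AJ00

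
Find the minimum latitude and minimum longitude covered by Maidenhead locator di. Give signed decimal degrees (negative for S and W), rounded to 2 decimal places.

-10.00, -120.00

Field D=3, I=8: +3·20° lon, +8·10° lat → SW at lon -120°, lat -10°.
latitude -10.00, longitude -120.00.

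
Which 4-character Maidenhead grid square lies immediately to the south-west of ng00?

MF99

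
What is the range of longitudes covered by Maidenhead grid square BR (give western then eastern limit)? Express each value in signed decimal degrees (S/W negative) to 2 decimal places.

-160.00, -140.00

Field B=1, R=17: +1·20° lon, +17·10° lat → SW at lon -160°, lat 80°.
Cell spans 20° lon × 10° lat.
west -160.00, east -140.00.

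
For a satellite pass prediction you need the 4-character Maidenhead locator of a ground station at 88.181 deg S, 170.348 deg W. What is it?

AA41

Shift to the Maidenhead origin (180°W, 90°S): lon 9.65, lat 1.82.
Field (20°×10°, letters A–R): lon ⌊9.65/20⌋ = 0 → A; lat ⌊1.82/10⌋ = 0 → A.
Square (2°×1°, digits 0–9): lon ⌊9.65/2⌋ = 4; lat ⌊1.82/1⌋ = 1.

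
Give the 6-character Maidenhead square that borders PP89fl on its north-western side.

Longitude subsquare f = 5; −1 → 4 = e.
Latitude subsquare l = 11; +1 → 12 = m.

PP89em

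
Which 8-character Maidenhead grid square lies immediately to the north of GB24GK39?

GB24gl30

Latitude extended square 9; +1 → 10, wraps to 0, carry into subsquare.
Latitude subsquare k = 10; +1 → 11 = l.
The longitude characters are unchanged.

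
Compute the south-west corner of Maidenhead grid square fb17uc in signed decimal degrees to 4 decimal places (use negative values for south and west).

-72.9167, -76.3333

Field F=5, B=1: +5·20° lon, +1·10° lat → SW at lon -80°, lat -80°.
Square 1, 7: +1·2° lon, +7·1° lat → SW at lon -78°, lat -73°.
Subsquare u=20, c=2: +20·0.0833333° lon, +2·0.0416667° lat → SW at lon -76.3333°, lat -72.9167°.
latitude -72.9167, longitude -76.3333.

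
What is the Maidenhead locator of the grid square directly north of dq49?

DR40

Latitude square 9; +1 → 10, wraps to 0, carry into field.
Latitude field Q = 16; +1 → 17 = R.
The longitude characters are unchanged.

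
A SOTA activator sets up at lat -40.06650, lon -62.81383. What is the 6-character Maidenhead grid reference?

Add 180° to longitude and 90° to latitude: 117.1862, 49.9335.
Field: lon ⌊117.1862/20⌋ = 5 → F; lat ⌊49.9335/10⌋ = 4 → E.
Square: lon ⌊17.1862/2⌋ = 8; lat ⌊9.9335/1⌋ = 9.
Subsquare: lon ⌊1.1862/0.0833333⌋ = 14 → o; lat ⌊0.9335/0.0416667⌋ = 22 → w.

FE89ow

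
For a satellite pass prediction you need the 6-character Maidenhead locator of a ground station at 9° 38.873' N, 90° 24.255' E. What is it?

NJ59ep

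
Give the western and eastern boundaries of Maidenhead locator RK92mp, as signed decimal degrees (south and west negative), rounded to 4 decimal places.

179.0000, 179.0833

Field R=17, K=10: +17·20° lon, +10·10° lat → SW at lon 160°, lat 10°.
Square 9, 2: +9·2° lon, +2·1° lat → SW at lon 178°, lat 12°.
Subsquare m=12, p=15: +12·0.0833333° lon, +15·0.0416667° lat → SW at lon 179°, lat 12.625°.
Cell spans 0.0833333° lon × 0.0416667° lat.
west 179.0000, east 179.0833.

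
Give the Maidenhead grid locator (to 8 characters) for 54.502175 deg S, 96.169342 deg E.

Shift to the Maidenhead origin (180°W, 90°S): lon 276.16934, lat 35.49782.
Field: lon ⌊276.16934/20⌋ = 13 → N; lat ⌊35.49782/10⌋ = 3 → D.
Square: lon ⌊16.16934/2⌋ = 8; lat ⌊5.49782/1⌋ = 5.
Subsquare: lon ⌊0.16934/0.0833333⌋ = 2 → c; lat ⌊0.49782/0.0416667⌋ = 11 → l.
Extended square: lon ⌊0.00268/0.00833333⌋ = 0; lat ⌊0.03949/0.00416667⌋ = 9.

ND85cl09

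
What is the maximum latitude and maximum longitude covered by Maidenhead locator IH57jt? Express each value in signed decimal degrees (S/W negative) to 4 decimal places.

-12.1667, -9.1667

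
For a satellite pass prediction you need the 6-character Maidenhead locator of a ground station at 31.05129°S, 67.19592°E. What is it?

MF38ow

Shift to the Maidenhead origin (180°W, 90°S): lon 247.1959, lat 58.9487.
Field: lon ⌊247.1959/20⌋ = 12 → M; lat ⌊58.9487/10⌋ = 5 → F.
Square: lon ⌊7.1959/2⌋ = 3; lat ⌊8.9487/1⌋ = 8.
Subsquare: lon ⌊1.1959/0.0833333⌋ = 14 → o; lat ⌊0.9487/0.0416667⌋ = 22 → w.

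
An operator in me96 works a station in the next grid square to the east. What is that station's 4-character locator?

Longitude square 9; +1 → 10, wraps to 0, carry into field.
Longitude field M = 12; +1 → 13 = N.
The latitude characters are unchanged.

NE06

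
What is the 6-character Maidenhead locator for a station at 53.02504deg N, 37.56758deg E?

KO83sa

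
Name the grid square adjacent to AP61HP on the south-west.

AP61go

Longitude subsquare h = 7; −1 → 6 = g.
Latitude subsquare p = 15; −1 → 14 = o.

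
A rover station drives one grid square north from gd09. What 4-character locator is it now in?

GE00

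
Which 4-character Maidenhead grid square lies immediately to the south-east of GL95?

Longitude square 9; +1 → 10, wraps to 0, carry into field.
Longitude field G = 6; +1 → 7 = H.
Latitude square 5; −1 → 4.

HL04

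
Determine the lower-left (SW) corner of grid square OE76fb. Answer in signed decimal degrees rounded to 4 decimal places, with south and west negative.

Field O=14, E=4: +14·20° lon, +4·10° lat → SW at lon 100°, lat -50°.
Square 7, 6: +7·2° lon, +6·1° lat → SW at lon 114°, lat -44°.
Subsquare f=5, b=1: +5·0.0833333° lon, +1·0.0416667° lat → SW at lon 114.417°, lat -43.9583°.
latitude -43.9583, longitude 114.4167.

-43.9583, 114.4167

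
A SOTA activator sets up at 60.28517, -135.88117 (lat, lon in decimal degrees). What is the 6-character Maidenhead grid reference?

Add 180° to longitude and 90° to latitude: 44.1188, 150.2852.
Field (20°×10°, letters A–R): 44.1188/20 → 2 → C, 150.2852/10 → 15 → P; chars CP.
Square (2°×1°, digits 0–9): 4.1188/2 → 2, 0.2852/1 → 0; chars 20.
Subsquare (5′×2.5′, letters a–x): 0.1188/0.0833333 → 1 → b, 0.2852/0.0416667 → 6 → g; chars bg.

CP20bg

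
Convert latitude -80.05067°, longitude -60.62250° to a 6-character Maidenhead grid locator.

FA99qw

Add 180° to longitude and 90° to latitude: 119.3775, 9.9493.
Field (20°×10°, letters A–R): lon ⌊119.3775/20⌋ = 5 → F; lat ⌊9.9493/10⌋ = 0 → A.
Square (2°×1°, digits 0–9): lon ⌊19.3775/2⌋ = 9; lat ⌊9.9493/1⌋ = 9.
Subsquare (5′×2.5′, letters a–x): lon ⌊1.3775/0.0833333⌋ = 16 → q; lat ⌊0.9493/0.0416667⌋ = 22 → w.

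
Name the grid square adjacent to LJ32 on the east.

LJ42

Longitude square 3; +1 → 4.
The latitude characters are unchanged.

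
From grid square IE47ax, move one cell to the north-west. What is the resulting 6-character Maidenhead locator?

IE38xa

Longitude subsquare a = 0; −1 → -1, wraps to 23 = x, carry into square.
Longitude square 4; −1 → 3.
Latitude subsquare x = 23; +1 → 24, wraps to 0 = a, carry into square.
Latitude square 7; +1 → 8.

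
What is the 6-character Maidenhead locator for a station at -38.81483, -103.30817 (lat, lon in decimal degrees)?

Shift to the Maidenhead origin (180°W, 90°S): lon 76.6918, lat 51.1852.
Field: 76.6918/20 → 3 → D, 51.1852/10 → 5 → F; chars DF.
Square: 16.6918/2 → 8, 1.1852/1 → 1; chars 81.
Subsquare: 0.6918/0.0833333 → 8 → i, 0.1852/0.0416667 → 4 → e; chars ie.

DF81ie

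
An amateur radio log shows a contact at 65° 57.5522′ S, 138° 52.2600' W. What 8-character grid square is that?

CC04na59

Add 180° to longitude and 90° to latitude: 41.12900, 24.04080.
Field (20°×10°, letters A–R): 41.12900/20 → 2 → C, 24.04080/10 → 2 → C; chars CC.
Square (2°×1°, digits 0–9): 1.12900/2 → 0, 4.04080/1 → 4; chars 04.
Subsquare (5′×2.5′, letters a–x): 1.12900/0.0833333 → 13 → n, 0.04080/0.0416667 → 0 → a; chars na.
Extended square (30″×15″, digits 0–9): 0.04567/0.00833333 → 5, 0.04080/0.00416667 → 9; chars 59.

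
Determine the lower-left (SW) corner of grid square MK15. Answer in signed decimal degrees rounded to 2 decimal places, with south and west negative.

Field M=12, K=10: +12·20° lon, +10·10° lat → SW at lon 60°, lat 10°.
Square 1, 5: +1·2° lon, +5·1° lat → SW at lon 62°, lat 15°.
latitude 15.00, longitude 62.00.

15.00, 62.00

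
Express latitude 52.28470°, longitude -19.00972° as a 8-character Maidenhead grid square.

Offset from 180°W / 90°S: lon 160.99028°, lat 142.28470°.
Field (20°×10°, letters A–R): lon ⌊160.99028/20⌋ = 8 → I; lat ⌊142.28470/10⌋ = 14 → O.
Square (2°×1°, digits 0–9): lon ⌊0.99028/2⌋ = 0; lat ⌊2.28470/1⌋ = 2.
Subsquare (5′×2.5′, letters a–x): lon ⌊0.99028/0.0833333⌋ = 11 → l; lat ⌊0.28470/0.0416667⌋ = 6 → g.
Extended square (30″×15″, digits 0–9): lon ⌊0.07361/0.00833333⌋ = 8; lat ⌊0.03470/0.00416667⌋ = 8.

IO02lg88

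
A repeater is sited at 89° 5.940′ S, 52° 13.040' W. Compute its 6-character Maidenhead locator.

Offset from 180°W / 90°S: lon 127.7827°, lat 0.9010°.
Field (20°×10°, letters A–R): lon ⌊127.7827/20⌋ = 6 → G; lat ⌊0.9010/10⌋ = 0 → A.
Square (2°×1°, digits 0–9): lon ⌊7.7827/2⌋ = 3; lat ⌊0.9010/1⌋ = 0.
Subsquare (5′×2.5′, letters a–x): lon ⌊1.7827/0.0833333⌋ = 21 → v; lat ⌊0.9010/0.0416667⌋ = 21 → v.

GA30vv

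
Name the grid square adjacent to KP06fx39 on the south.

KP06fx38

Latitude extended square 9; −1 → 8.
The longitude characters are unchanged.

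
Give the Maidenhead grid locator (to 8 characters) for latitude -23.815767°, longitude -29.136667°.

HG56ke34

Add 180° to longitude and 90° to latitude: 150.86333, 66.18423.
Field: 150.86333/20 → 7 → H, 66.18423/10 → 6 → G; chars HG.
Square: 10.86333/2 → 5, 6.18423/1 → 6; chars 56.
Subsquare: 0.86333/0.0833333 → 10 → k, 0.18423/0.0416667 → 4 → e; chars ke.
Extended square: 0.03000/0.00833333 → 3, 0.01757/0.00416667 → 4; chars 34.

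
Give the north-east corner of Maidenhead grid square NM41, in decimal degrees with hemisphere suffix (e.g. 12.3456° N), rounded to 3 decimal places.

Field N=13, M=12: +13·20° lon, +12·10° lat → SW at lon 80°, lat 30°.
Square 4, 1: +4·2° lon, +1·1° lat → SW at lon 88°, lat 31°.
Cell spans 2° lon × 1° lat. NE corner is SW corner plus one full cell.
latitude 32.000° N, longitude 90.000° E.

32.000° N, 90.000° E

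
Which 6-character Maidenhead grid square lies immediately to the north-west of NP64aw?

NP54xx

Longitude subsquare a = 0; −1 → -1, wraps to 23 = x, carry into square.
Longitude square 6; −1 → 5.
Latitude subsquare w = 22; +1 → 23 = x.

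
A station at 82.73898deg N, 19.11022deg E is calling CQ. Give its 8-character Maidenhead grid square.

JR92nr37

Offset from 180°W / 90°S: lon 199.11022°, lat 172.73898°.
Field: lon ⌊199.11022/20⌋ = 9 → J; lat ⌊172.73898/10⌋ = 17 → R.
Square: lon ⌊19.11022/2⌋ = 9; lat ⌊2.73898/1⌋ = 2.
Subsquare: lon ⌊1.11022/0.0833333⌋ = 13 → n; lat ⌊0.73898/0.0416667⌋ = 17 → r.
Extended square: lon ⌊0.02689/0.00833333⌋ = 3; lat ⌊0.03065/0.00416667⌋ = 7.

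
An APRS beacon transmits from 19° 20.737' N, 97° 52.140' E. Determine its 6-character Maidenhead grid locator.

NK89wi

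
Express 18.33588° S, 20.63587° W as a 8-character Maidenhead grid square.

HH91qp39

Offset from 180°W / 90°S: lon 159.36413°, lat 71.66412°.
Field: 159.36413/20 → 7 → H, 71.66412/10 → 7 → H; chars HH.
Square: 19.36413/2 → 9, 1.66412/1 → 1; chars 91.
Subsquare: 1.36413/0.0833333 → 16 → q, 0.66412/0.0416667 → 15 → p; chars qp.
Extended square: 0.03080/0.00833333 → 3, 0.03912/0.00416667 → 9; chars 39.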